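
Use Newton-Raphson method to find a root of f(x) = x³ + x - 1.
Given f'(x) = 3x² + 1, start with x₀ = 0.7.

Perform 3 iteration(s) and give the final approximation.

f(x) = x³ + x - 1
f'(x) = 3x² + 1
x₀ = 0.7

Newton-Raphson formula: x_{n+1} = x_n - f(x_n)/f'(x_n)

Iteration 1:
  f(0.700000) = 0.043000
  f'(0.700000) = 2.470000
  x_1 = 0.700000 - 0.043000/2.470000 = 0.682591
Iteration 2:
  f(0.682591) = 0.000631
  f'(0.682591) = 2.397792
  x_2 = 0.682591 - 0.000631/2.397792 = 0.682328
Iteration 3:
  f(0.682328) = 0.000000
  f'(0.682328) = 2.396714
  x_3 = 0.682328 - 0.000000/2.396714 = 0.682328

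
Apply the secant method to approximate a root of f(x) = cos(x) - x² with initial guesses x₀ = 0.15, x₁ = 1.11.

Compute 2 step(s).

f(x) = cos(x) - x²
x₀ = 0.15, x₁ = 1.11

Secant formula: x_{n+1} = x_n - f(x_n)(x_n - x_{n-1})/(f(x_n) - f(x_{n-1}))

Iteration 1:
  f(0.150000) = 0.966271
  f(1.110000) = -0.787438
  x_2 = 1.110000 - (-0.787438)×(1.110000 - 0.150000)/(-0.787438 - 0.966271)
       = 0.678947
Iteration 2:
  f(1.110000) = -0.787438
  f(0.678947) = 0.317264
  x_3 = 0.678947 - 0.317264×(0.678947 - 1.110000)/(0.317264 - (-0.787438))
       = 0.802743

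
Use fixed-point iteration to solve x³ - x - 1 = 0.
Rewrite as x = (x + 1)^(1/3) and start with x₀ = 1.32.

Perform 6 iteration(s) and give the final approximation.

Equation: x³ - x - 1 = 0
Fixed-point form: x = (x + 1)^(1/3)
x₀ = 1.32

x_1 = g(1.320000) = 1.323821
x_2 = g(1.323821) = 1.324548
x_3 = g(1.324548) = 1.324686
x_4 = g(1.324686) = 1.324712
x_5 = g(1.324712) = 1.324717
x_6 = g(1.324717) = 1.324718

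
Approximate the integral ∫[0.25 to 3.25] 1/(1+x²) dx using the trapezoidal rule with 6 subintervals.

f(x) = 1/(1+x²)
a = 0.25, b = 3.25, n = 6
h = (b - a)/n = 0.500000

Trapezoidal rule: (h/2)[f(x₀) + 2f(x₁) + 2f(x₂) + ... + f(xₙ)]

x_0 = 0.2500, f(x_0) = 0.941176, coefficient = 1
x_1 = 0.7500, f(x_1) = 0.640000, coefficient = 2
x_2 = 1.2500, f(x_2) = 0.390244, coefficient = 2
x_3 = 1.7500, f(x_3) = 0.246154, coefficient = 2
x_4 = 2.2500, f(x_4) = 0.164948, coefficient = 2
x_5 = 2.7500, f(x_5) = 0.116788, coefficient = 2
x_6 = 3.2500, f(x_6) = 0.086486, coefficient = 1

I ≈ (0.500000/2) × 4.143932 = 1.035983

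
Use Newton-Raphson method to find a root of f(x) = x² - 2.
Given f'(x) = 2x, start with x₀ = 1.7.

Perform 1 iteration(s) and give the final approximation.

f(x) = x² - 2
f'(x) = 2x
x₀ = 1.7

Newton-Raphson formula: x_{n+1} = x_n - f(x_n)/f'(x_n)

Iteration 1:
  f(1.700000) = 0.890000
  f'(1.700000) = 3.400000
  x_1 = 1.700000 - 0.890000/3.400000 = 1.438235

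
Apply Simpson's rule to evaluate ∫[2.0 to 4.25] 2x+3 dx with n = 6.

f(x) = 2x+3
a = 2.0, b = 4.25, n = 6
h = (b - a)/n = 0.375000

Simpson's rule: (h/3)[f(x₀) + 4f(x₁) + 2f(x₂) + ... + f(xₙ)]

x_0 = 2.0000, f(x_0) = 7.000000, coefficient = 1
x_1 = 2.3750, f(x_1) = 7.750000, coefficient = 4
x_2 = 2.7500, f(x_2) = 8.500000, coefficient = 2
x_3 = 3.1250, f(x_3) = 9.250000, coefficient = 4
x_4 = 3.5000, f(x_4) = 10.000000, coefficient = 2
x_5 = 3.8750, f(x_5) = 10.750000, coefficient = 4
x_6 = 4.2500, f(x_6) = 11.500000, coefficient = 1

I ≈ (0.375000/3) × 166.500000 = 20.812500
Exact value: 20.812500
Error: 0.000000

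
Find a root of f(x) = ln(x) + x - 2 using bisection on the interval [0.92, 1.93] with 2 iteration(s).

f(x) = ln(x) + x - 2
Initial interval: [0.92, 1.93]

Iteration 1:
  c_1 = (0.920000 + 1.930000)/2 = 1.425000
  f(c_1) = f(1.425000) = -0.220828
  f(a) × f(c) ≥ 0, new interval: [1.425000, 1.930000]
Iteration 2:
  c_2 = (1.425000 + 1.930000)/2 = 1.677500
  f(c_2) = f(1.677500) = 0.194805
  f(a) × f(c) < 0, new interval: [1.425000, 1.677500]

After 2 iteration(s), the approximation is c_2 = 1.677500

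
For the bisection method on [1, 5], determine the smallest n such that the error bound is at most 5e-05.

We need (b-a)/2^n ≤ 5e-05
(5 - 1)/2^n ≤ 5e-05
4/2^n ≤ 5e-05
2^n ≥ 80000
n ≥ log₂(80000) = 16.29
n ≥ 17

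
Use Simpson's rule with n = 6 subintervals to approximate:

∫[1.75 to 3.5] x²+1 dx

f(x) = x²+1
a = 1.75, b = 3.5, n = 6
h = (b - a)/n = 0.291667

Simpson's rule: (h/3)[f(x₀) + 4f(x₁) + 2f(x₂) + ... + f(xₙ)]

x_0 = 1.7500, f(x_0) = 4.062500, coefficient = 1
x_1 = 2.0417, f(x_1) = 5.168403, coefficient = 4
x_2 = 2.3333, f(x_2) = 6.444444, coefficient = 2
x_3 = 2.6250, f(x_3) = 7.890625, coefficient = 4
x_4 = 2.9167, f(x_4) = 9.506944, coefficient = 2
x_5 = 3.2083, f(x_5) = 11.293403, coefficient = 4
x_6 = 3.5000, f(x_6) = 13.250000, coefficient = 1

I ≈ (0.291667/3) × 146.625000 = 14.255208
Exact value: 14.255208
Error: 0.000000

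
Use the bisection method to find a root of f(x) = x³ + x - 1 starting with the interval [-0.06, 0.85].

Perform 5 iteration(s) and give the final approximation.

f(x) = x³ + x - 1
Initial interval: [-0.06, 0.85]

Iteration 1:
  c_1 = (-0.060000 + 0.850000)/2 = 0.395000
  f(c_1) = f(0.395000) = -0.543370
  f(a) × f(c) ≥ 0, new interval: [0.395000, 0.850000]
Iteration 2:
  c_2 = (0.395000 + 0.850000)/2 = 0.622500
  f(c_2) = f(0.622500) = -0.136277
  f(a) × f(c) ≥ 0, new interval: [0.622500, 0.850000]
Iteration 3:
  c_3 = (0.622500 + 0.850000)/2 = 0.736250
  f(c_3) = f(0.736250) = 0.135345
  f(a) × f(c) < 0, new interval: [0.622500, 0.736250]
Iteration 4:
  c_4 = (0.622500 + 0.736250)/2 = 0.679375
  f(c_4) = f(0.679375) = -0.007059
  f(a) × f(c) ≥ 0, new interval: [0.679375, 0.736250]
Iteration 5:
  c_5 = (0.679375 + 0.736250)/2 = 0.707813
  f(c_5) = f(0.707813) = 0.062426
  f(a) × f(c) < 0, new interval: [0.679375, 0.707813]

After 5 iteration(s), the approximation is c_5 = 0.707813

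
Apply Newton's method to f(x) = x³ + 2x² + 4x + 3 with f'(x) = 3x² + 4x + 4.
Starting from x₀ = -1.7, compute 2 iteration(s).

f(x) = x³ + 2x² + 4x + 3
f'(x) = 3x² + 4x + 4
x₀ = -1.7

Newton-Raphson formula: x_{n+1} = x_n - f(x_n)/f'(x_n)

Iteration 1:
  f(-1.700000) = -2.933000
  f'(-1.700000) = 5.870000
  x_1 = -1.700000 - (-2.933000)/5.870000 = -1.200341
Iteration 2:
  f(-1.200341) = -0.649200
  f'(-1.200341) = 3.521091
  x_2 = -1.200341 - (-0.649200)/3.521091 = -1.015966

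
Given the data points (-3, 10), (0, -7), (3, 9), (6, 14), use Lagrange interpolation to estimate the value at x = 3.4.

Lagrange interpolation formula:
P(x) = Σ yᵢ × Lᵢ(x)
where Lᵢ(x) = Π_{j≠i} (x - xⱼ)/(xᵢ - xⱼ)

L_0(3.4) = (3.4 - 0)/(-3 - 0) × (3.4 - 3)/(-3 - 3) × (3.4 - 6)/(-3 - 6) = 0.021827
L_1(3.4) = (3.4 - (-3))/(0 - (-3)) × (3.4 - 3)/(0 - 3) × (3.4 - 6)/(0 - 6) = -0.123259
L_2(3.4) = (3.4 - (-3))/(3 - (-3)) × (3.4 - 0)/(3 - 0) × (3.4 - 6)/(3 - 6) = 1.047704
L_3(3.4) = (3.4 - (-3))/(6 - (-3)) × (3.4 - 0)/(6 - 0) × (3.4 - 3)/(6 - 3) = 0.053728

P(3.4) = 10×L_0(3.4) + (-7)×L_1(3.4) + 9×L_2(3.4) + 14×L_3(3.4)
P(3.4) = 11.262617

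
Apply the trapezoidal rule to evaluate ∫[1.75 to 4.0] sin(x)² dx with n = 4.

f(x) = sin(x)²
a = 1.75, b = 4.0, n = 4
h = (b - a)/n = 0.562500

Trapezoidal rule: (h/2)[f(x₀) + 2f(x₁) + 2f(x₂) + ... + f(xₙ)]

x_0 = 1.7500, f(x_0) = 0.968228, coefficient = 1
x_1 = 2.3125, f(x_1) = 0.543639, coefficient = 2
x_2 = 2.8750, f(x_2) = 0.069404, coefficient = 2
x_3 = 3.4375, f(x_3) = 0.085035, coefficient = 2
x_4 = 4.0000, f(x_4) = 0.572750, coefficient = 1

I ≈ (0.562500/2) × 2.937134 = 0.826069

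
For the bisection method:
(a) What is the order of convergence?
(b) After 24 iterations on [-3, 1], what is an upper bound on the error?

(a) Bisection has linear (order 1) convergence; the error is halved each step.

(b) Error bound = (b-a)/2^n = (1 - (-3))/2^{24}
    = 4/2^{24}

(a) 1 (linear); (b) error ≤ 2.38e-07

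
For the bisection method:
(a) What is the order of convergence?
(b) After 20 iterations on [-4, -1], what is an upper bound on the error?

(a) Bisection has linear (order 1) convergence; the error is halved each step.

(b) Error bound = (b-a)/2^n = (-1 - (-4))/2^{20}
    = 3/2^{20}

(a) 1 (linear); (b) error ≤ 2.86e-06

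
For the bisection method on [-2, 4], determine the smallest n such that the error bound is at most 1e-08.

We need (b-a)/2^n ≤ 1e-08
(4 - (-2))/2^n ≤ 1e-08
6/2^n ≤ 1e-08
2^n ≥ 600000000
n ≥ log₂(600000000) = 29.16
n ≥ 30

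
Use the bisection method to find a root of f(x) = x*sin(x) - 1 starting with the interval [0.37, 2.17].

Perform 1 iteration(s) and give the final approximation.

f(x) = x*sin(x) - 1
Initial interval: [0.37, 2.17]

Iteration 1:
  c_1 = (0.370000 + 2.170000)/2 = 1.270000
  f(c_1) = f(1.270000) = 0.212978
  f(a) × f(c) < 0, new interval: [0.370000, 1.270000]

After 1 iteration(s), the approximation is c_1 = 1.270000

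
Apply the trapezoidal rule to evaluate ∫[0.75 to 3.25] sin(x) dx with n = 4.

f(x) = sin(x)
a = 0.75, b = 3.25, n = 4
h = (b - a)/n = 0.625000

Trapezoidal rule: (h/2)[f(x₀) + 2f(x₁) + 2f(x₂) + ... + f(xₙ)]

x_0 = 0.7500, f(x_0) = 0.681639, coefficient = 1
x_1 = 1.3750, f(x_1) = 0.980893, coefficient = 2
x_2 = 2.0000, f(x_2) = 0.909297, coefficient = 2
x_3 = 2.6250, f(x_3) = 0.493920, coefficient = 2
x_4 = 3.2500, f(x_4) = -0.108195, coefficient = 1

I ≈ (0.625000/2) × 5.341665 = 1.669270
Exact value: 1.725819
Error: 0.056548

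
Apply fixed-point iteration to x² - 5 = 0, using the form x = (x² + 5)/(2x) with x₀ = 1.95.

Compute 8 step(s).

Equation: x² - 5 = 0
Fixed-point form: x = (x² + 5)/(2x)
x₀ = 1.95

x_1 = g(1.950000) = 2.257051
x_2 = g(2.257051) = 2.236166
x_3 = g(2.236166) = 2.236068
x_4 = g(2.236068) = 2.236068
x_5 = g(2.236068) = 2.236068
x_6 = g(2.236068) = 2.236068
x_7 = g(2.236068) = 2.236068
x_8 = g(2.236068) = 2.236068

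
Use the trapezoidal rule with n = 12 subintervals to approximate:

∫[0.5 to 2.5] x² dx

f(x) = x²
a = 0.5, b = 2.5, n = 12
h = (b - a)/n = 0.166667

Trapezoidal rule: (h/2)[f(x₀) + 2f(x₁) + 2f(x₂) + ... + f(xₙ)]

x_0 = 0.5000, f(x_0) = 0.250000, coefficient = 1
x_1 = 0.6667, f(x_1) = 0.444444, coefficient = 2
x_2 = 0.8333, f(x_2) = 0.694444, coefficient = 2
x_3 = 1.0000, f(x_3) = 1.000000, coefficient = 2
x_4 = 1.1667, f(x_4) = 1.361111, coefficient = 2
x_5 = 1.3333, f(x_5) = 1.777778, coefficient = 2
x_6 = 1.5000, f(x_6) = 2.250000, coefficient = 2
x_7 = 1.6667, f(x_7) = 2.777778, coefficient = 2
x_8 = 1.8333, f(x_8) = 3.361111, coefficient = 2
x_9 = 2.0000, f(x_9) = 4.000000, coefficient = 2
x_10 = 2.1667, f(x_10) = 4.694444, coefficient = 2
x_11 = 2.3333, f(x_11) = 5.444444, coefficient = 2
x_12 = 2.5000, f(x_12) = 6.250000, coefficient = 1

I ≈ (0.166667/2) × 62.111111 = 5.175926
Exact value: 5.166667
Error: 0.009259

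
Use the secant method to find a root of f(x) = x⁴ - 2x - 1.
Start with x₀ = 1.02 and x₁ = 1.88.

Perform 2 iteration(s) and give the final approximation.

f(x) = x⁴ - 2x - 1
x₀ = 1.02, x₁ = 1.88

Secant formula: x_{n+1} = x_n - f(x_n)(x_n - x_{n-1})/(f(x_n) - f(x_{n-1}))

Iteration 1:
  f(1.020000) = -1.957568
  f(1.880000) = 7.731983
  x_2 = 1.880000 - 7.731983×(1.880000 - 1.020000)/(7.731983 - (-1.957568))
       = 1.193745
Iteration 2:
  f(1.880000) = 7.731983
  f(1.193745) = -1.356789
  x_3 = 1.193745 - (-1.356789)×(1.193745 - 1.880000)/(-1.356789 - 7.731983)
       = 1.296190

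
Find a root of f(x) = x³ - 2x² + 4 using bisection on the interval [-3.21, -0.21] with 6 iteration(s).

f(x) = x³ - 2x² + 4
Initial interval: [-3.21, -0.21]

Iteration 1:
  c_1 = (-3.210000 + (-0.210000))/2 = -1.710000
  f(c_1) = f(-1.710000) = -6.848411
  f(a) × f(c) ≥ 0, new interval: [-1.710000, -0.210000]
Iteration 2:
  c_2 = (-1.710000 + (-0.210000))/2 = -0.960000
  f(c_2) = f(-0.960000) = 1.272064
  f(a) × f(c) < 0, new interval: [-1.710000, -0.960000]
Iteration 3:
  c_3 = (-1.710000 + (-0.960000))/2 = -1.335000
  f(c_3) = f(-1.335000) = -1.943720
  f(a) × f(c) ≥ 0, new interval: [-1.335000, -0.960000]
Iteration 4:
  c_4 = (-1.335000 + (-0.960000))/2 = -1.147500
  f(c_4) = f(-1.147500) = -0.144490
  f(a) × f(c) ≥ 0, new interval: [-1.147500, -0.960000]
Iteration 5:
  c_5 = (-1.147500 + (-0.960000))/2 = -1.053750
  f(c_5) = f(-1.053750) = 0.609149
  f(a) × f(c) < 0, new interval: [-1.147500, -1.053750]
Iteration 6:
  c_6 = (-1.147500 + (-1.053750))/2 = -1.100625
  f(c_6) = f(-1.100625) = 0.243979
  f(a) × f(c) < 0, new interval: [-1.147500, -1.100625]

After 6 iteration(s), the approximation is c_6 = -1.100625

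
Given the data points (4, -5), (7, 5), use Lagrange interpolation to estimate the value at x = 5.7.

Lagrange interpolation formula:
P(x) = Σ yᵢ × Lᵢ(x)
where Lᵢ(x) = Π_{j≠i} (x - xⱼ)/(xᵢ - xⱼ)

L_0(5.7) = (5.7 - 7)/(4 - 7) = 0.433333
L_1(5.7) = (5.7 - 4)/(7 - 4) = 0.566667

P(5.7) = (-5)×L_0(5.7) + 5×L_1(5.7)
P(5.7) = 0.666667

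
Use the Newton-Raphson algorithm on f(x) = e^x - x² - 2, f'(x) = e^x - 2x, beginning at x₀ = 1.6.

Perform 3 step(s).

f(x) = e^x - x² - 2
f'(x) = e^x - 2x
x₀ = 1.6

Newton-Raphson formula: x_{n+1} = x_n - f(x_n)/f'(x_n)

Iteration 1:
  f(1.600000) = 0.393032
  f'(1.600000) = 1.753032
  x_1 = 1.600000 - 0.393032/1.753032 = 1.375799
Iteration 2:
  f(1.375799) = 0.065415
  f'(1.375799) = 1.206639
  x_2 = 1.375799 - 0.065415/1.206639 = 1.321586
Iteration 3:
  f(1.321586) = 0.002774
  f'(1.321586) = 1.106192
  x_3 = 1.321586 - 0.002774/1.106192 = 1.319079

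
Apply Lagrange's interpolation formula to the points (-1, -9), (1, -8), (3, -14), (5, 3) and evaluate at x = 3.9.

Lagrange interpolation formula:
P(x) = Σ yᵢ × Lᵢ(x)
where Lᵢ(x) = Π_{j≠i} (x - xⱼ)/(xᵢ - xⱼ)

L_0(3.9) = (3.9 - 1)/(-1 - 1) × (3.9 - 3)/(-1 - 3) × (3.9 - 5)/(-1 - 5) = 0.059813
L_1(3.9) = (3.9 - (-1))/(1 - (-1)) × (3.9 - 3)/(1 - 3) × (3.9 - 5)/(1 - 5) = -0.303188
L_2(3.9) = (3.9 - (-1))/(3 - (-1)) × (3.9 - 1)/(3 - 1) × (3.9 - 5)/(3 - 5) = 0.976938
L_3(3.9) = (3.9 - (-1))/(5 - (-1)) × (3.9 - 1)/(5 - 1) × (3.9 - 3)/(5 - 3) = 0.266437

P(3.9) = (-9)×L_0(3.9) + (-8)×L_1(3.9) + (-14)×L_2(3.9) + 3×L_3(3.9)
P(3.9) = -10.990625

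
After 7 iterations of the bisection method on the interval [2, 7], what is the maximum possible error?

Bisection error bound: |error| ≤ (b-a)/2^n
|error| ≤ (7 - 2)/2^7 = 5/2^7
|error| ≤ 0.0390625000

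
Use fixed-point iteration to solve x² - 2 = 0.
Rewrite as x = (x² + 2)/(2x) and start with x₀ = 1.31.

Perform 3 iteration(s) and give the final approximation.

Equation: x² - 2 = 0
Fixed-point form: x = (x² + 2)/(2x)
x₀ = 1.31

x_1 = g(1.310000) = 1.418359
x_2 = g(1.418359) = 1.414220
x_3 = g(1.414220) = 1.414214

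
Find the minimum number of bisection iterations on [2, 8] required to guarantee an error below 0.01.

We need (b-a)/2^n ≤ 0.01
(8 - 2)/2^n ≤ 0.01
6/2^n ≤ 0.01
2^n ≥ 600
n ≥ log₂(600) = 9.23
n ≥ 10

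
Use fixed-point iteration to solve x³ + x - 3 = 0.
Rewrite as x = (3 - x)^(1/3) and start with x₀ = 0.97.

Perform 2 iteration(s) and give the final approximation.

Equation: x³ + x - 3 = 0
Fixed-point form: x = (3 - x)^(1/3)
x₀ = 0.97

x_1 = g(0.970000) = 1.266189
x_2 = g(1.266189) = 1.201344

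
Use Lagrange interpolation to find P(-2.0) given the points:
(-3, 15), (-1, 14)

Lagrange interpolation formula:
P(x) = Σ yᵢ × Lᵢ(x)
where Lᵢ(x) = Π_{j≠i} (x - xⱼ)/(xᵢ - xⱼ)

L_0(-2.0) = (-2.0 - (-1))/(-3 - (-1)) = 0.500000
L_1(-2.0) = (-2.0 - (-3))/(-1 - (-3)) = 0.500000

P(-2.0) = 15×L_0(-2.0) + 14×L_1(-2.0)
P(-2.0) = 14.500000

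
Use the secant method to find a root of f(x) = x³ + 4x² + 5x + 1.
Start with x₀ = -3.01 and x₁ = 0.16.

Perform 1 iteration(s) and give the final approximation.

f(x) = x³ + 4x² + 5x + 1
x₀ = -3.01, x₁ = 0.16

Secant formula: x_{n+1} = x_n - f(x_n)(x_n - x_{n-1})/(f(x_n) - f(x_{n-1}))

Iteration 1:
  f(-3.010000) = -5.080501
  f(0.160000) = 1.906496
  x_2 = 0.160000 - 1.906496×(0.160000 - (-3.010000))/(1.906496 - (-5.080501))
       = -0.704977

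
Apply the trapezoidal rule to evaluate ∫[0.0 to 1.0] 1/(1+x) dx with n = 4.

f(x) = 1/(1+x)
a = 0.0, b = 1.0, n = 4
h = (b - a)/n = 0.250000

Trapezoidal rule: (h/2)[f(x₀) + 2f(x₁) + 2f(x₂) + ... + f(xₙ)]

x_0 = 0.0000, f(x_0) = 1.000000, coefficient = 1
x_1 = 0.2500, f(x_1) = 0.800000, coefficient = 2
x_2 = 0.5000, f(x_2) = 0.666667, coefficient = 2
x_3 = 0.7500, f(x_3) = 0.571429, coefficient = 2
x_4 = 1.0000, f(x_4) = 0.500000, coefficient = 1

I ≈ (0.250000/2) × 5.576190 = 0.697024
Exact value: 0.693147
Error: 0.003877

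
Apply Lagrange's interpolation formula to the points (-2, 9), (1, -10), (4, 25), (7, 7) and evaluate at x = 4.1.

Lagrange interpolation formula:
P(x) = Σ yᵢ × Lᵢ(x)
where Lᵢ(x) = Π_{j≠i} (x - xⱼ)/(xᵢ - xⱼ)

L_0(4.1) = (4.1 - 1)/(-2 - 1) × (4.1 - 4)/(-2 - 4) × (4.1 - 7)/(-2 - 7) = 0.005549
L_1(4.1) = (4.1 - (-2))/(1 - (-2)) × (4.1 - 4)/(1 - 4) × (4.1 - 7)/(1 - 7) = -0.032759
L_2(4.1) = (4.1 - (-2))/(4 - (-2)) × (4.1 - 1)/(4 - 1) × (4.1 - 7)/(4 - 7) = 1.015537
L_3(4.1) = (4.1 - (-2))/(7 - (-2)) × (4.1 - 1)/(7 - 1) × (4.1 - 4)/(7 - 4) = 0.011673

P(4.1) = 9×L_0(4.1) + (-10)×L_1(4.1) + 25×L_2(4.1) + 7×L_3(4.1)
P(4.1) = 25.847673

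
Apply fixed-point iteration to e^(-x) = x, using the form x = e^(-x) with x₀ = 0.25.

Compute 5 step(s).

Equation: e^(-x) = x
Fixed-point form: x = e^(-x)
x₀ = 0.25

x_1 = g(0.250000) = 0.778801
x_2 = g(0.778801) = 0.458956
x_3 = g(0.458956) = 0.631943
x_4 = g(0.631943) = 0.531558
x_5 = g(0.531558) = 0.587689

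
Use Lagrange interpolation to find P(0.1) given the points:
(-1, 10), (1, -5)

Lagrange interpolation formula:
P(x) = Σ yᵢ × Lᵢ(x)
where Lᵢ(x) = Π_{j≠i} (x - xⱼ)/(xᵢ - xⱼ)

L_0(0.1) = (0.1 - 1)/(-1 - 1) = 0.450000
L_1(0.1) = (0.1 - (-1))/(1 - (-1)) = 0.550000

P(0.1) = 10×L_0(0.1) + (-5)×L_1(0.1)
P(0.1) = 1.750000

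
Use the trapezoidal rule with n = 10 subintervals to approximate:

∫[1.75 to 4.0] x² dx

f(x) = x²
a = 1.75, b = 4.0, n = 10
h = (b - a)/n = 0.225000

Trapezoidal rule: (h/2)[f(x₀) + 2f(x₁) + 2f(x₂) + ... + f(xₙ)]

x_0 = 1.7500, f(x_0) = 3.062500, coefficient = 1
x_1 = 1.9750, f(x_1) = 3.900625, coefficient = 2
x_2 = 2.2000, f(x_2) = 4.840000, coefficient = 2
x_3 = 2.4250, f(x_3) = 5.880625, coefficient = 2
x_4 = 2.6500, f(x_4) = 7.022500, coefficient = 2
x_5 = 2.8750, f(x_5) = 8.265625, coefficient = 2
x_6 = 3.1000, f(x_6) = 9.610000, coefficient = 2
x_7 = 3.3250, f(x_7) = 11.055625, coefficient = 2
x_8 = 3.5500, f(x_8) = 12.602500, coefficient = 2
x_9 = 3.7750, f(x_9) = 14.250625, coefficient = 2
x_10 = 4.0000, f(x_10) = 16.000000, coefficient = 1

I ≈ (0.225000/2) × 173.918750 = 19.565859
Exact value: 19.546875
Error: 0.018984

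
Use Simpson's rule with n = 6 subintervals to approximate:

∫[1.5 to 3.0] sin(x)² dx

f(x) = sin(x)²
a = 1.5, b = 3.0, n = 6
h = (b - a)/n = 0.250000

Simpson's rule: (h/3)[f(x₀) + 4f(x₁) + 2f(x₂) + ... + f(xₙ)]

x_0 = 1.5000, f(x_0) = 0.994996, coefficient = 1
x_1 = 1.7500, f(x_1) = 0.968228, coefficient = 4
x_2 = 2.0000, f(x_2) = 0.826822, coefficient = 2
x_3 = 2.2500, f(x_3) = 0.605398, coefficient = 4
x_4 = 2.5000, f(x_4) = 0.358169, coefficient = 2
x_5 = 2.7500, f(x_5) = 0.145665, coefficient = 4
x_6 = 3.0000, f(x_6) = 0.019915, coefficient = 1

I ≈ (0.250000/3) × 10.262058 = 0.855171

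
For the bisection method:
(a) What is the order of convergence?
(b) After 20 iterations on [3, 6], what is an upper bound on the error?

(a) Bisection has linear (order 1) convergence; the error is halved each step.

(b) Error bound = (b-a)/2^n = (6 - 3)/2^{20}
    = 3/2^{20}

(a) 1 (linear); (b) error ≤ 2.86e-06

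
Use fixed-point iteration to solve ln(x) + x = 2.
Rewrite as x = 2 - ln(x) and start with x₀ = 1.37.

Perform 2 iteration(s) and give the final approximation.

Equation: ln(x) + x = 2
Fixed-point form: x = 2 - ln(x)
x₀ = 1.37

x_1 = g(1.370000) = 1.685189
x_2 = g(1.685189) = 1.478122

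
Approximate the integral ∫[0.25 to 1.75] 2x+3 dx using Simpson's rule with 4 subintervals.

f(x) = 2x+3
a = 0.25, b = 1.75, n = 4
h = (b - a)/n = 0.375000

Simpson's rule: (h/3)[f(x₀) + 4f(x₁) + 2f(x₂) + ... + f(xₙ)]

x_0 = 0.2500, f(x_0) = 3.500000, coefficient = 1
x_1 = 0.6250, f(x_1) = 4.250000, coefficient = 4
x_2 = 1.0000, f(x_2) = 5.000000, coefficient = 2
x_3 = 1.3750, f(x_3) = 5.750000, coefficient = 4
x_4 = 1.7500, f(x_4) = 6.500000, coefficient = 1

I ≈ (0.375000/3) × 60.000000 = 7.500000
Exact value: 7.500000
Error: 0.000000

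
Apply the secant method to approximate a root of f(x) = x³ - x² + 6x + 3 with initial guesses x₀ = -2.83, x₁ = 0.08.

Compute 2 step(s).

f(x) = x³ - x² + 6x + 3
x₀ = -2.83, x₁ = 0.08

Secant formula: x_{n+1} = x_n - f(x_n)(x_n - x_{n-1})/(f(x_n) - f(x_{n-1}))

Iteration 1:
  f(-2.830000) = -44.654087
  f(0.080000) = 3.474112
  x_2 = 0.080000 - 3.474112×(0.080000 - (-2.830000))/(3.474112 - (-44.654087))
       = -0.130057
Iteration 2:
  f(0.080000) = 3.474112
  f(-0.130057) = 2.200543
  x_3 = -0.130057 - 2.200543×(-0.130057 - 0.080000)/(2.200543 - 3.474112)
       = -0.493005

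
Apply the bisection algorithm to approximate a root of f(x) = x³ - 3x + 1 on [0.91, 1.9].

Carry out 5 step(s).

f(x) = x³ - 3x + 1
Initial interval: [0.91, 1.9]

Iteration 1:
  c_1 = (0.910000 + 1.900000)/2 = 1.405000
  f(c_1) = f(1.405000) = -0.441495
  f(a) × f(c) ≥ 0, new interval: [1.405000, 1.900000]
Iteration 2:
  c_2 = (1.405000 + 1.900000)/2 = 1.652500
  f(c_2) = f(1.652500) = 0.555075
  f(a) × f(c) < 0, new interval: [1.405000, 1.652500]
Iteration 3:
  c_3 = (1.405000 + 1.652500)/2 = 1.528750
  f(c_3) = f(1.528750) = -0.013444
  f(a) × f(c) ≥ 0, new interval: [1.528750, 1.652500]
Iteration 4:
  c_4 = (1.528750 + 1.652500)/2 = 1.590625
  f(c_4) = f(1.590625) = 0.252546
  f(a) × f(c) < 0, new interval: [1.528750, 1.590625]
Iteration 5:
  c_5 = (1.528750 + 1.590625)/2 = 1.559687
  f(c_5) = f(1.559687) = 0.115072
  f(a) × f(c) < 0, new interval: [1.528750, 1.559687]

After 5 iteration(s), the approximation is c_5 = 1.559687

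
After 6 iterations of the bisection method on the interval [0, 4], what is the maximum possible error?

Bisection error bound: |error| ≤ (b-a)/2^n
|error| ≤ (4 - 0)/2^6 = 4/2^6
|error| ≤ 0.0625000000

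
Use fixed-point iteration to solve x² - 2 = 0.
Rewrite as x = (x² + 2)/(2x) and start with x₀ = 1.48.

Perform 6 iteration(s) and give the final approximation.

Equation: x² - 2 = 0
Fixed-point form: x = (x² + 2)/(2x)
x₀ = 1.48

x_1 = g(1.480000) = 1.415676
x_2 = g(1.415676) = 1.414214
x_3 = g(1.414214) = 1.414214
x_4 = g(1.414214) = 1.414214
x_5 = g(1.414214) = 1.414214
x_6 = g(1.414214) = 1.414214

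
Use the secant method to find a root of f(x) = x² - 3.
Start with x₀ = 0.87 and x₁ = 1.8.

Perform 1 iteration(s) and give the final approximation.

f(x) = x² - 3
x₀ = 0.87, x₁ = 1.8

Secant formula: x_{n+1} = x_n - f(x_n)(x_n - x_{n-1})/(f(x_n) - f(x_{n-1}))

Iteration 1:
  f(0.870000) = -2.243100
  f(1.800000) = 0.240000
  x_2 = 1.800000 - 0.240000×(1.800000 - 0.870000)/(0.240000 - (-2.243100))
       = 1.710112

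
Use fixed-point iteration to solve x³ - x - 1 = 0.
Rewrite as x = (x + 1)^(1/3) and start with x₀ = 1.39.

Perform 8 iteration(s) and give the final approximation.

Equation: x³ - x - 1 = 0
Fixed-point form: x = (x + 1)^(1/3)
x₀ = 1.39

x_1 = g(1.390000) = 1.337004
x_2 = g(1.337004) = 1.327048
x_3 = g(1.327048) = 1.325160
x_4 = g(1.325160) = 1.324802
x_5 = g(1.324802) = 1.324734
x_6 = g(1.324734) = 1.324721
x_7 = g(1.324721) = 1.324719
x_8 = g(1.324719) = 1.324718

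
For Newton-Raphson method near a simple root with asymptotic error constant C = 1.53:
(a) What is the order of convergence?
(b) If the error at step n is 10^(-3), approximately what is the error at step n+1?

(a) Newton-Raphson has quadratic (order 2) convergence near simple roots.
    This means |e_{n+1}| ≈ C|e_n|².

(b) With |e_n| = 10^(-3) and C = 1.53:
    |e_{n+1}| ≈ 1.53 × (10^(-3))² = 1.53 × 10^(-6)

(a) 2 (quadratic); (b) |e_{n+1}| ≈ 1.530e-06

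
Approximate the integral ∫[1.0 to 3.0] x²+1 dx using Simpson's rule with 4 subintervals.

f(x) = x²+1
a = 1.0, b = 3.0, n = 4
h = (b - a)/n = 0.500000

Simpson's rule: (h/3)[f(x₀) + 4f(x₁) + 2f(x₂) + ... + f(xₙ)]

x_0 = 1.0000, f(x_0) = 2.000000, coefficient = 1
x_1 = 1.5000, f(x_1) = 3.250000, coefficient = 4
x_2 = 2.0000, f(x_2) = 5.000000, coefficient = 2
x_3 = 2.5000, f(x_3) = 7.250000, coefficient = 4
x_4 = 3.0000, f(x_4) = 10.000000, coefficient = 1

I ≈ (0.500000/3) × 64.000000 = 10.666667
Exact value: 10.666667
Error: 0.000000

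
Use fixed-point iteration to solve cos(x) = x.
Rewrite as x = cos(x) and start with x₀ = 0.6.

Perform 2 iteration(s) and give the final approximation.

Equation: cos(x) = x
Fixed-point form: x = cos(x)
x₀ = 0.6

x_1 = g(0.600000) = 0.825336
x_2 = g(0.825336) = 0.678310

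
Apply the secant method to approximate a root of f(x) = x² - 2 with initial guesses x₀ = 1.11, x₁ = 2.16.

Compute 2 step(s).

f(x) = x² - 2
x₀ = 1.11, x₁ = 2.16

Secant formula: x_{n+1} = x_n - f(x_n)(x_n - x_{n-1})/(f(x_n) - f(x_{n-1}))

Iteration 1:
  f(1.110000) = -0.767900
  f(2.160000) = 2.665600
  x_2 = 2.160000 - 2.665600×(2.160000 - 1.110000)/(2.665600 - (-0.767900))
       = 1.344832
Iteration 2:
  f(2.160000) = 2.665600
  f(1.344832) = -0.191427
  x_3 = 1.344832 - (-0.191427)×(1.344832 - 2.160000)/(-0.191427 - 2.665600)
       = 1.399450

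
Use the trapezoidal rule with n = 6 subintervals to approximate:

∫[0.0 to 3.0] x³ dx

f(x) = x³
a = 0.0, b = 3.0, n = 6
h = (b - a)/n = 0.500000

Trapezoidal rule: (h/2)[f(x₀) + 2f(x₁) + 2f(x₂) + ... + f(xₙ)]

x_0 = 0.0000, f(x_0) = 0.000000, coefficient = 1
x_1 = 0.5000, f(x_1) = 0.125000, coefficient = 2
x_2 = 1.0000, f(x_2) = 1.000000, coefficient = 2
x_3 = 1.5000, f(x_3) = 3.375000, coefficient = 2
x_4 = 2.0000, f(x_4) = 8.000000, coefficient = 2
x_5 = 2.5000, f(x_5) = 15.625000, coefficient = 2
x_6 = 3.0000, f(x_6) = 27.000000, coefficient = 1

I ≈ (0.500000/2) × 83.250000 = 20.812500
Exact value: 20.250000
Error: 0.562500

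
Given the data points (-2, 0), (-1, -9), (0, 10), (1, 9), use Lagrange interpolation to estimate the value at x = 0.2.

Lagrange interpolation formula:
P(x) = Σ yᵢ × Lᵢ(x)
where Lᵢ(x) = Π_{j≠i} (x - xⱼ)/(xᵢ - xⱼ)

L_0(0.2) = (0.2 - (-1))/(-2 - (-1)) × (0.2 - 0)/(-2 - 0) × (0.2 - 1)/(-2 - 1) = 0.032000
L_1(0.2) = (0.2 - (-2))/(-1 - (-2)) × (0.2 - 0)/(-1 - 0) × (0.2 - 1)/(-1 - 1) = -0.176000
L_2(0.2) = (0.2 - (-2))/(0 - (-2)) × (0.2 - (-1))/(0 - (-1)) × (0.2 - 1)/(0 - 1) = 1.056000
L_3(0.2) = (0.2 - (-2))/(1 - (-2)) × (0.2 - (-1))/(1 - (-1)) × (0.2 - 0)/(1 - 0) = 0.088000

P(0.2) = 0×L_0(0.2) + (-9)×L_1(0.2) + 10×L_2(0.2) + 9×L_3(0.2)
P(0.2) = 12.936000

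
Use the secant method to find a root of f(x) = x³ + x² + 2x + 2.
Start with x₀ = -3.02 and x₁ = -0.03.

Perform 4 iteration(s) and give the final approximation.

f(x) = x³ + x² + 2x + 2
x₀ = -3.02, x₁ = -0.03

Secant formula: x_{n+1} = x_n - f(x_n)(x_n - x_{n-1})/(f(x_n) - f(x_{n-1}))

Iteration 1:
  f(-3.020000) = -22.463208
  f(-0.030000) = 1.940873
  x_2 = -0.030000 - 1.940873×(-0.030000 - (-3.020000))/(1.940873 - (-22.463208))
       = -0.267797
Iteration 2:
  f(-0.030000) = 1.940873
  f(-0.267797) = 1.516917
  x_3 = -0.267797 - 1.516917×(-0.267797 - (-0.030000))/(1.516917 - 1.940873)
       = -1.118634
Iteration 3:
  f(-0.267797) = 1.516917
  f(-1.118634) = -0.385719
  x_4 = -1.118634 - (-0.385719)×(-1.118634 - (-0.267797))/(-0.385719 - 1.516917)
       = -0.946145
Iteration 4:
  f(-1.118634) = -0.385719
  f(-0.946145) = 0.155921
  x_5 = -0.946145 - 0.155921×(-0.946145 - (-1.118634))/(0.155921 - (-0.385719))
       = -0.995799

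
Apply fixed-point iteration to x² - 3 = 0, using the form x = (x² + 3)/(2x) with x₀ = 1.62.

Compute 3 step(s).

Equation: x² - 3 = 0
Fixed-point form: x = (x² + 3)/(2x)
x₀ = 1.62

x_1 = g(1.620000) = 1.735926
x_2 = g(1.735926) = 1.732055
x_3 = g(1.732055) = 1.732051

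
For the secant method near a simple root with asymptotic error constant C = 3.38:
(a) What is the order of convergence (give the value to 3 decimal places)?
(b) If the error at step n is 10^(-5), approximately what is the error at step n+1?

(a) Secant method has superlinear convergence with order φ = (1+√5)/2 ≈ 1.618.
    This means |e_{n+1}| ≈ C|e_n|^1.618.

(b) With |e_n| = 10^(-5) and C = 3.38:
    |e_{n+1}| ≈ 3.38 × (10^(-5))^1.618 = 3.38 × 10^(-8.09)

(a) ≈ 1.618 (golden ratio); (b) |e_{n+1}| ≈ 2.746e-08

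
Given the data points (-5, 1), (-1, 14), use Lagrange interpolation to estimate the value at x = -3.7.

Lagrange interpolation formula:
P(x) = Σ yᵢ × Lᵢ(x)
where Lᵢ(x) = Π_{j≠i} (x - xⱼ)/(xᵢ - xⱼ)

L_0(-3.7) = (-3.7 - (-1))/(-5 - (-1)) = 0.675000
L_1(-3.7) = (-3.7 - (-5))/(-1 - (-5)) = 0.325000

P(-3.7) = 1×L_0(-3.7) + 14×L_1(-3.7)
P(-3.7) = 5.225000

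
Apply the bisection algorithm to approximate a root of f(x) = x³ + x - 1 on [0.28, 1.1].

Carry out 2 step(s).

f(x) = x³ + x - 1
Initial interval: [0.28, 1.1]

Iteration 1:
  c_1 = (0.280000 + 1.100000)/2 = 0.690000
  f(c_1) = f(0.690000) = 0.018509
  f(a) × f(c) < 0, new interval: [0.280000, 0.690000]
Iteration 2:
  c_2 = (0.280000 + 0.690000)/2 = 0.485000
  f(c_2) = f(0.485000) = -0.400916
  f(a) × f(c) ≥ 0, new interval: [0.485000, 0.690000]

After 2 iteration(s), the approximation is c_2 = 0.485000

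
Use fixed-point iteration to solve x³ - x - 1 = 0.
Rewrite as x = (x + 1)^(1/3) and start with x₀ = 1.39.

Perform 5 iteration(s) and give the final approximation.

Equation: x³ - x - 1 = 0
Fixed-point form: x = (x + 1)^(1/3)
x₀ = 1.39

x_1 = g(1.390000) = 1.337004
x_2 = g(1.337004) = 1.327048
x_3 = g(1.327048) = 1.325160
x_4 = g(1.325160) = 1.324802
x_5 = g(1.324802) = 1.324734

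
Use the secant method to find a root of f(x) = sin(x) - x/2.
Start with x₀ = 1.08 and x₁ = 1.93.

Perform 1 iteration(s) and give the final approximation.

f(x) = sin(x) - x/2
x₀ = 1.08, x₁ = 1.93

Secant formula: x_{n+1} = x_n - f(x_n)(x_n - x_{n-1})/(f(x_n) - f(x_{n-1}))

Iteration 1:
  f(1.080000) = 0.341958
  f(1.930000) = -0.028823
  x_2 = 1.930000 - (-0.028823)×(1.930000 - 1.080000)/(-0.028823 - 0.341958)
       = 1.863925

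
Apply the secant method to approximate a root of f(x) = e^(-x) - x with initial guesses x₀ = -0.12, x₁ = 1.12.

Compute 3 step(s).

f(x) = e^(-x) - x
x₀ = -0.12, x₁ = 1.12

Secant formula: x_{n+1} = x_n - f(x_n)(x_n - x_{n-1})/(f(x_n) - f(x_{n-1}))

Iteration 1:
  f(-0.120000) = 1.247497
  f(1.120000) = -0.793720
  x_2 = 1.120000 - (-0.793720)×(1.120000 - (-0.120000))/(-0.793720 - 1.247497)
       = 0.637830
Iteration 2:
  f(1.120000) = -0.793720
  f(0.637830) = -0.109393
  x_3 = 0.637830 - (-0.109393)×(0.637830 - 1.120000)/(-0.109393 - (-0.793720))
       = 0.560754
Iteration 3:
  f(0.637830) = -0.109393
  f(0.560754) = 0.010025
  x_4 = 0.560754 - 0.010025×(0.560754 - 0.637830)/(0.010025 - (-0.109393))
       = 0.567224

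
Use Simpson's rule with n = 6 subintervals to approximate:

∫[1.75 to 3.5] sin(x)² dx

f(x) = sin(x)²
a = 1.75, b = 3.5, n = 6
h = (b - a)/n = 0.291667

Simpson's rule: (h/3)[f(x₀) + 4f(x₁) + 2f(x₂) + ... + f(xₙ)]

x_0 = 1.7500, f(x_0) = 0.968228, coefficient = 1
x_1 = 2.0417, f(x_1) = 0.794191, coefficient = 4
x_2 = 2.3333, f(x_2) = 0.522853, coefficient = 2
x_3 = 2.6250, f(x_3) = 0.243957, coefficient = 4
x_4 = 2.9167, f(x_4) = 0.049744, coefficient = 2
x_5 = 3.2083, f(x_5) = 0.004448, coefficient = 4
x_6 = 3.5000, f(x_6) = 0.123049, coefficient = 1

I ≈ (0.291667/3) × 6.406855 = 0.622889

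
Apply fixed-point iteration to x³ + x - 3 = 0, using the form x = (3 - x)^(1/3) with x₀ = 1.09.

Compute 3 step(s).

Equation: x³ + x - 3 = 0
Fixed-point form: x = (3 - x)^(1/3)
x₀ = 1.09

x_1 = g(1.090000) = 1.240731
x_2 = g(1.240731) = 1.207195
x_3 = g(1.207195) = 1.214817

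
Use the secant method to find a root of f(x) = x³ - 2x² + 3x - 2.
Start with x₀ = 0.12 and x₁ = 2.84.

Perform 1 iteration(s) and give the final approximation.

f(x) = x³ - 2x² + 3x - 2
x₀ = 0.12, x₁ = 2.84

Secant formula: x_{n+1} = x_n - f(x_n)(x_n - x_{n-1})/(f(x_n) - f(x_{n-1}))

Iteration 1:
  f(0.120000) = -1.667072
  f(2.840000) = 13.295104
  x_2 = 2.840000 - 13.295104×(2.840000 - 0.120000)/(13.295104 - (-1.667072))
       = 0.423060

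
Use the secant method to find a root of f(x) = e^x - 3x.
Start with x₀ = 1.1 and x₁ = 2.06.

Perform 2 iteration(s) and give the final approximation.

f(x) = e^x - 3x
x₀ = 1.1, x₁ = 2.06

Secant formula: x_{n+1} = x_n - f(x_n)(x_n - x_{n-1})/(f(x_n) - f(x_{n-1}))

Iteration 1:
  f(1.100000) = -0.295834
  f(2.060000) = 1.665970
  x_2 = 2.060000 - 1.665970×(2.060000 - 1.100000)/(1.665970 - (-0.295834))
       = 1.244765
Iteration 2:
  f(2.060000) = 1.665970
  f(1.244765) = -0.262176
  x_3 = 1.244765 - (-0.262176)×(1.244765 - 2.060000)/(-0.262176 - 1.665970)
       = 1.355615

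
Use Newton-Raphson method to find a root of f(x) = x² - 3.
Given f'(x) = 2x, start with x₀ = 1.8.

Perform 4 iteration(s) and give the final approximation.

f(x) = x² - 3
f'(x) = 2x
x₀ = 1.8

Newton-Raphson formula: x_{n+1} = x_n - f(x_n)/f'(x_n)

Iteration 1:
  f(1.800000) = 0.240000
  f'(1.800000) = 3.600000
  x_1 = 1.800000 - 0.240000/3.600000 = 1.733333
Iteration 2:
  f(1.733333) = 0.004444
  f'(1.733333) = 3.466667
  x_2 = 1.733333 - 0.004444/3.466667 = 1.732051
Iteration 3:
  f(1.732051) = 0.000002
  f'(1.732051) = 3.464103
  x_3 = 1.732051 - 0.000002/3.464103 = 1.732051
Iteration 4:
  f(1.732051) = 0.000000
  f'(1.732051) = 3.464102
  x_4 = 1.732051 - 0.000000/3.464102 = 1.732051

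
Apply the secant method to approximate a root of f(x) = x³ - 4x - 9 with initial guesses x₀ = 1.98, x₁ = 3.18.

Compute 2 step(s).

f(x) = x³ - 4x - 9
x₀ = 1.98, x₁ = 3.18

Secant formula: x_{n+1} = x_n - f(x_n)(x_n - x_{n-1})/(f(x_n) - f(x_{n-1}))

Iteration 1:
  f(1.980000) = -9.157608
  f(3.180000) = 10.437432
  x_2 = 3.180000 - 10.437432×(3.180000 - 1.980000)/(10.437432 - (-9.157608))
       = 2.540812
Iteration 2:
  f(3.180000) = 10.437432
  f(2.540812) = -2.760466
  x_3 = 2.540812 - (-2.760466)×(2.540812 - 3.180000)/(-2.760466 - 10.437432)
       = 2.674504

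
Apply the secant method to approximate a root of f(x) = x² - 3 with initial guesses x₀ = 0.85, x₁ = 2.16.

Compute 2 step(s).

f(x) = x² - 3
x₀ = 0.85, x₁ = 2.16

Secant formula: x_{n+1} = x_n - f(x_n)(x_n - x_{n-1})/(f(x_n) - f(x_{n-1}))

Iteration 1:
  f(0.850000) = -2.277500
  f(2.160000) = 1.665600
  x_2 = 2.160000 - 1.665600×(2.160000 - 0.850000)/(1.665600 - (-2.277500))
       = 1.606645
Iteration 2:
  f(2.160000) = 1.665600
  f(1.606645) = -0.418693
  x_3 = 1.606645 - (-0.418693)×(1.606645 - 2.160000)/(-0.418693 - 1.665600)
       = 1.717803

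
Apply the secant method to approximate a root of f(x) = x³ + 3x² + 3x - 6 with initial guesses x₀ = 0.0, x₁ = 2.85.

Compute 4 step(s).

f(x) = x³ + 3x² + 3x - 6
x₀ = 0.0, x₁ = 2.85

Secant formula: x_{n+1} = x_n - f(x_n)(x_n - x_{n-1})/(f(x_n) - f(x_{n-1}))

Iteration 1:
  f(0.000000) = -6.000000
  f(2.850000) = 50.066625
  x_2 = 2.850000 - 50.066625×(2.850000 - 0.000000)/(50.066625 - (-6.000000))
       = 0.304994
Iteration 2:
  f(2.850000) = 50.066625
  f(0.304994) = -4.777582
  x_3 = 0.304994 - (-4.777582)×(0.304994 - 2.850000)/(-4.777582 - 50.066625)
       = 0.526694
Iteration 3:
  f(0.304994) = -4.777582
  f(0.526694) = -3.441586
  x_4 = 0.526694 - (-3.441586)×(0.526694 - 0.304994)/(-3.441586 - (-4.777582))
       = 1.097805
Iteration 4:
  f(0.526694) = -3.441586
  f(1.097805) = 2.231986
  x_5 = 1.097805 - 2.231986×(1.097805 - 0.526694)/(2.231986 - (-3.441586))
       = 0.873130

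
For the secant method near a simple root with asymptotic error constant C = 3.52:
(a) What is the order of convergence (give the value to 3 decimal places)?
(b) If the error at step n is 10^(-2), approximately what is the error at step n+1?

(a) Secant method has superlinear convergence with order φ = (1+√5)/2 ≈ 1.618.
    This means |e_{n+1}| ≈ C|e_n|^1.618.

(b) With |e_n| = 10^(-2) and C = 3.52:
    |e_{n+1}| ≈ 3.52 × (10^(-2))^1.618 = 3.52 × 10^(-3.24)

(a) ≈ 1.618 (golden ratio); (b) |e_{n+1}| ≈ 2.044e-03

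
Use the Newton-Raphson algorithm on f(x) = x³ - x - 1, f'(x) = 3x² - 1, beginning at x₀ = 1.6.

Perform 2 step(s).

f(x) = x³ - x - 1
f'(x) = 3x² - 1
x₀ = 1.6

Newton-Raphson formula: x_{n+1} = x_n - f(x_n)/f'(x_n)

Iteration 1:
  f(1.600000) = 1.496000
  f'(1.600000) = 6.680000
  x_1 = 1.600000 - 1.496000/6.680000 = 1.376048
Iteration 2:
  f(1.376048) = 0.229510
  f'(1.376048) = 4.680524
  x_2 = 1.376048 - 0.229510/4.680524 = 1.327013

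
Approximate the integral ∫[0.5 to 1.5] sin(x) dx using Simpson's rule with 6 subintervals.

f(x) = sin(x)
a = 0.5, b = 1.5, n = 6
h = (b - a)/n = 0.166667

Simpson's rule: (h/3)[f(x₀) + 4f(x₁) + 2f(x₂) + ... + f(xₙ)]

x_0 = 0.5000, f(x_0) = 0.479426, coefficient = 1
x_1 = 0.6667, f(x_1) = 0.618370, coefficient = 4
x_2 = 0.8333, f(x_2) = 0.740177, coefficient = 2
x_3 = 1.0000, f(x_3) = 0.841471, coefficient = 4
x_4 = 1.1667, f(x_4) = 0.919445, coefficient = 2
x_5 = 1.3333, f(x_5) = 0.971938, coefficient = 4
x_6 = 1.5000, f(x_6) = 0.997495, coefficient = 1

I ≈ (0.166667/3) × 14.523279 = 0.806849
Exact value: 0.806845
Error: 0.000003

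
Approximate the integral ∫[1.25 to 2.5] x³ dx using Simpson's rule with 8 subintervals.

f(x) = x³
a = 1.25, b = 2.5, n = 8
h = (b - a)/n = 0.156250

Simpson's rule: (h/3)[f(x₀) + 4f(x₁) + 2f(x₂) + ... + f(xₙ)]

x_0 = 1.2500, f(x_0) = 1.953125, coefficient = 1
x_1 = 1.4062, f(x_1) = 2.780914, coefficient = 4
x_2 = 1.5625, f(x_2) = 3.814697, coefficient = 2
x_3 = 1.7188, f(x_3) = 5.077362, coefficient = 4
x_4 = 1.8750, f(x_4) = 6.591797, coefficient = 2
x_5 = 2.0312, f(x_5) = 8.380890, coefficient = 4
x_6 = 2.1875, f(x_6) = 10.467529, coefficient = 2
x_7 = 2.3438, f(x_7) = 12.874603, coefficient = 4
x_8 = 2.5000, f(x_8) = 15.625000, coefficient = 1

I ≈ (0.156250/3) × 175.781250 = 9.155273
Exact value: 9.155273
Error: 0.000000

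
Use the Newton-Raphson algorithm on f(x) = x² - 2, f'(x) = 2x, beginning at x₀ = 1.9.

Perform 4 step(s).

f(x) = x² - 2
f'(x) = 2x
x₀ = 1.9

Newton-Raphson formula: x_{n+1} = x_n - f(x_n)/f'(x_n)

Iteration 1:
  f(1.900000) = 1.610000
  f'(1.900000) = 3.800000
  x_1 = 1.900000 - 1.610000/3.800000 = 1.476316
Iteration 2:
  f(1.476316) = 0.179508
  f'(1.476316) = 2.952632
  x_2 = 1.476316 - 0.179508/2.952632 = 1.415520
Iteration 3:
  f(1.415520) = 0.003696
  f'(1.415520) = 2.831039
  x_3 = 1.415520 - 0.003696/2.831039 = 1.414214
Iteration 4:
  f(1.414214) = 0.000002
  f'(1.414214) = 2.828428
  x_4 = 1.414214 - 0.000002/2.828428 = 1.414214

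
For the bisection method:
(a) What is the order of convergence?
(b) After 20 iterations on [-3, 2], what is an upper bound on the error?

(a) Bisection has linear (order 1) convergence; the error is halved each step.

(b) Error bound = (b-a)/2^n = (2 - (-3))/2^{20}
    = 5/2^{20}

(a) 1 (linear); (b) error ≤ 4.77e-06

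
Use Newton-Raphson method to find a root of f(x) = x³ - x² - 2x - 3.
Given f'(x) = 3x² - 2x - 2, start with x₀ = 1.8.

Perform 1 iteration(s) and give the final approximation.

f(x) = x³ - x² - 2x - 3
f'(x) = 3x² - 2x - 2
x₀ = 1.8

Newton-Raphson formula: x_{n+1} = x_n - f(x_n)/f'(x_n)

Iteration 1:
  f(1.800000) = -4.008000
  f'(1.800000) = 4.120000
  x_1 = 1.800000 - (-4.008000)/4.120000 = 2.772816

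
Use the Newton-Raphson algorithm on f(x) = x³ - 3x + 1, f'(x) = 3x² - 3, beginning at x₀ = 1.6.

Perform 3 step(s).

f(x) = x³ - 3x + 1
f'(x) = 3x² - 3
x₀ = 1.6

Newton-Raphson formula: x_{n+1} = x_n - f(x_n)/f'(x_n)

Iteration 1:
  f(1.600000) = 0.296000
  f'(1.600000) = 4.680000
  x_1 = 1.600000 - 0.296000/4.680000 = 1.536752
Iteration 2:
  f(1.536752) = 0.018948
  f'(1.536752) = 4.084821
  x_2 = 1.536752 - 0.018948/4.084821 = 1.532113
Iteration 3:
  f(1.532113) = 0.000099
  f'(1.532113) = 4.042114
  x_3 = 1.532113 - 0.000099/4.042114 = 1.532089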